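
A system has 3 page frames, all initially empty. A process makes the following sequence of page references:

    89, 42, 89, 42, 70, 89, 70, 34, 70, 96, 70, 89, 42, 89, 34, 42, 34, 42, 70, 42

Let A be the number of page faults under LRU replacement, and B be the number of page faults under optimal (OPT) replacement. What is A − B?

2

Under LRU: F F . . F . . F . F . F F . F . . . F . → 9 faults.
Under OPT: F F . . F . . F . F . . F . F . . . . . → 7 faults.
A − B = 9 − 7 = 2.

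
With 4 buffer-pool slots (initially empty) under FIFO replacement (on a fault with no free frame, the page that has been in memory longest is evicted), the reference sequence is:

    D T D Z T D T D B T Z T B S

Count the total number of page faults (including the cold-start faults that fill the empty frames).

5

D: fault, frames [D]
T: fault, frames [D, T]
D: hit
Z: fault, frames [D, T, Z]
T: hit
D: hit
T: hit
D: hit
B: fault, frames [D, T, Z, B]
T: hit
Z: hit
T: hit
B: hit
S: fault, evict D, frames [T, Z, B, S]
Page faults: 5.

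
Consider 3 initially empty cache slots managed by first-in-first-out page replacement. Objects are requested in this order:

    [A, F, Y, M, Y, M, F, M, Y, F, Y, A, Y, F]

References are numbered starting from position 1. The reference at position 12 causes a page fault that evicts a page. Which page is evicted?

pos 1: A -> miss, frames [A]
pos 2: F -> miss, frames [A, F]
pos 3: Y -> miss, frames [A, F, Y]
pos 4: M -> miss, evict A, frames [F, Y, M]
pos 5: Y -> hit
pos 6: M -> hit
pos 7: F -> hit
pos 8: M -> hit
pos 9: Y -> hit
pos 10: F -> hit
pos 11: Y -> hit
pos 12: A -> miss, evict F, frames [Y, M, A]
At position 12, page F is evicted.

F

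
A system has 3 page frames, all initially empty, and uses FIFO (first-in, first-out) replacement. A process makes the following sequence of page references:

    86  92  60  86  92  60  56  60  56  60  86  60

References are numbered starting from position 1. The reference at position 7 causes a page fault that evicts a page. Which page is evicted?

pos 1: 86: fault, frames [86]
pos 2: 92: fault, frames [86, 92]
pos 3: 60: fault, frames [86, 92, 60]
pos 4: 86: hit
pos 5: 92: hit
pos 6: 60: hit
pos 7: 56: fault, evict 86, frames [92, 60, 56]
At position 7, page 86 is evicted.

86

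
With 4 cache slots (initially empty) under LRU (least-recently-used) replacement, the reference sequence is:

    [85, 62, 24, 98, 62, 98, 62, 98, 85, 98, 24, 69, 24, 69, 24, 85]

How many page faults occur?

85 -> miss, frames {85}
62 -> miss, frames {85,62}
24 -> miss, frames {85,62,24}
98 -> miss, frames {85,62,24,98}
62 -> hit
98 -> hit
62 -> hit
98 -> hit
85 -> hit
98 -> hit
24 -> hit
69 -> miss, evict 62, frames {85,98,24,69}
24 -> hit
69 -> hit
24 -> hit
85 -> hit
Page faults: 5.

5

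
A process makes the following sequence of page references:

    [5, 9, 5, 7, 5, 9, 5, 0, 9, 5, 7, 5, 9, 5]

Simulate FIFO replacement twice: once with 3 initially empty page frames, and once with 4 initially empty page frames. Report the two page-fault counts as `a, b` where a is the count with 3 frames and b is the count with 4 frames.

3 frames: F F . F . . . F . F . . F . → 6 faults.
4 frames: F F . F . . . F . . . . . . → 4 faults.
4 < 6: adding a frame reduced faults, as is typical.

6, 4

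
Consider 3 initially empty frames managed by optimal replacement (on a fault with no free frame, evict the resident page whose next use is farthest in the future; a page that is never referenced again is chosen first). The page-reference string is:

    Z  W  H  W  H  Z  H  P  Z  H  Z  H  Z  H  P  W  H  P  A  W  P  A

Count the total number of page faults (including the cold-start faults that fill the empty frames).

Z: miss, frames {Z}
W: miss, frames {Z,W}
H: miss, frames {Z,W,H}
W: hit
H: hit
Z: hit
H: hit
P: miss, evict W, frames {Z,H,P}
Z: hit
H: hit
Z: hit
H: hit
Z: hit
H: hit
P: hit
W: miss, evict Z, frames {H,P,W}
H: hit
P: hit
A: miss, evict H, frames {P,W,A}
W: hit
P: hit
A: hit
Page faults: 6.

6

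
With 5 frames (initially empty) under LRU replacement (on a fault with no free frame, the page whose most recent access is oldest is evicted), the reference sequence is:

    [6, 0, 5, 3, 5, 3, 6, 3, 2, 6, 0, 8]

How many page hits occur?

6

6 -> fault, frames {6}
0 -> fault, frames {6,0}
5 -> fault, frames {6,0,5}
3 -> fault, frames {6,0,5,3}
5 -> hit
3 -> hit
6 -> hit
3 -> hit
2 -> fault, frames {0,5,6,3,2}
6 -> hit
0 -> hit
8 -> fault, evict 5, frames {3,2,6,0,8}
Hits: 6.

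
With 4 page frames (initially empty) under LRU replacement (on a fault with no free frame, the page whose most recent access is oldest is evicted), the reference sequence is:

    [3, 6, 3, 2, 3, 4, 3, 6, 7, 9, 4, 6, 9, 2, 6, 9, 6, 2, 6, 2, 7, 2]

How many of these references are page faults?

9

3: miss, frames {3}
6: miss, frames {3,6}
3: hit
2: miss, frames {6,3,2}
3: hit
4: miss, frames {6,2,3,4}
3: hit
6: hit
7: miss, evict 2, frames {4,3,6,7}
9: miss, evict 4, frames {3,6,7,9}
4: miss, evict 3, frames {6,7,9,4}
6: hit
9: hit
2: miss, evict 7, frames {4,6,9,2}
6: hit
9: hit
6: hit
2: hit
6: hit
2: hit
7: miss, evict 4, frames {9,6,2,7}
2: hit
Page faults: 9.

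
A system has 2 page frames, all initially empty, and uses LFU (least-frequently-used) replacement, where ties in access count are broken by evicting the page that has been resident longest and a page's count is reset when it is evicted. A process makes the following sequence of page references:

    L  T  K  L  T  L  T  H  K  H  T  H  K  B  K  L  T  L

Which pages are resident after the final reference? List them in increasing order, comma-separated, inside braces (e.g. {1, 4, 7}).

L -> fault, frames (L)
T -> fault, frames (L T)
K -> fault, evict L, frames (T K)
L -> fault, evict T, frames (K L)
T -> fault, evict K, frames (L T)
L -> hit
T -> hit
H -> fault, evict L, frames (T H)
K -> fault, evict H, frames (T K)
H -> fault, evict K, frames (T H)
T -> hit
H -> hit
K -> fault, evict H, frames (T K)
B -> fault, evict K, frames (T B)
K -> fault, evict B, frames (T K)
L -> fault, evict K, frames (T L)
T -> hit
L -> hit

{L, T}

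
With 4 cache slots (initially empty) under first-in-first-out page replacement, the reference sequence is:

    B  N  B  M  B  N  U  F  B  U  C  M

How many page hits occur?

4

B -> fault, frames (B)
N -> fault, frames (B N)
B -> hit
M -> fault, frames (B N M)
B -> hit
N -> hit
U -> fault, frames (B N M U)
F -> fault, evict B, frames (N M U F)
B -> fault, evict N, frames (M U F B)
U -> hit
C -> fault, evict M, frames (U F B C)
M -> fault, evict U, frames (F B C M)
Hits: 4.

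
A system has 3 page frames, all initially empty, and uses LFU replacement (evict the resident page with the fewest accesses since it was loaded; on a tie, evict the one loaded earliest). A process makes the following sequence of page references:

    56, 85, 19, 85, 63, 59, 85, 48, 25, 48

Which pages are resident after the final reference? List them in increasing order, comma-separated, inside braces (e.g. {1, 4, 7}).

56: miss, frames (56)
85: miss, frames (56 85)
19: miss, frames (56 85 19)
85: hit
63: miss, evict 56, frames (85 19 63)
59: miss, evict 19, frames (85 63 59)
85: hit
48: miss, evict 63, frames (85 59 48)
25: miss, evict 59, frames (85 48 25)
48: hit

{25, 48, 85}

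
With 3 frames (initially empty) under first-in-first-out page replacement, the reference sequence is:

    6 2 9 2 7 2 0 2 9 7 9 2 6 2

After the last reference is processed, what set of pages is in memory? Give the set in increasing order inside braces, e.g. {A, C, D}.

{2, 6, 7}

6 -> fault, frames {6}
2 -> fault, frames {6,2}
9 -> fault, frames {6,2,9}
2 -> hit
7 -> fault, evict 6, frames {2,9,7}
2 -> hit
0 -> fault, evict 2, frames {9,7,0}
2 -> fault, evict 9, frames {7,0,2}
9 -> fault, evict 7, frames {0,2,9}
7 -> fault, evict 0, frames {2,9,7}
9 -> hit
2 -> hit
6 -> fault, evict 2, frames {9,7,6}
2 -> fault, evict 9, frames {7,6,2}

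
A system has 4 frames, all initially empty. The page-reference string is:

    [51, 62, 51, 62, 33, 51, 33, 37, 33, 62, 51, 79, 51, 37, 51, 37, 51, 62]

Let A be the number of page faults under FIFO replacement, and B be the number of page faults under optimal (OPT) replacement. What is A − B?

Under FIFO: F F . . F . . F . . . F F . . . . F → 7 faults.
Under OPT: F F . . F . . F . . . F . . . . . . → 5 faults.
A − B = 7 − 5 = 2.

2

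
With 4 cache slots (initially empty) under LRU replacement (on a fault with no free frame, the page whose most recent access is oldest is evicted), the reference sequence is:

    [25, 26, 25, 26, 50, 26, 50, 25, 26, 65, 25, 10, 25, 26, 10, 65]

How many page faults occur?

25: fault, frames [25]
26: fault, frames [25, 26]
25: hit
26: hit
50: fault, frames [25, 26, 50]
26: hit
50: hit
25: hit
26: hit
65: fault, frames [50, 25, 26, 65]
25: hit
10: fault, evict 50, frames [26, 65, 25, 10]
25: hit
26: hit
10: hit
65: hit
Page faults: 5.

5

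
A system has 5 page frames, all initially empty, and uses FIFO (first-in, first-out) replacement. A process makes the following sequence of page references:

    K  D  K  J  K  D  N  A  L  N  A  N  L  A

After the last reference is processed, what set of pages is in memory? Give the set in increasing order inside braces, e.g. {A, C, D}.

{A, D, J, L, N}

K: fault, frames (K)
D: fault, frames (K D)
K: hit
J: fault, frames (K D J)
K: hit
D: hit
N: fault, frames (K D J N)
A: fault, frames (K D J N A)
L: fault, evict K, frames (D J N A L)
N: hit
A: hit
N: hit
L: hit
A: hit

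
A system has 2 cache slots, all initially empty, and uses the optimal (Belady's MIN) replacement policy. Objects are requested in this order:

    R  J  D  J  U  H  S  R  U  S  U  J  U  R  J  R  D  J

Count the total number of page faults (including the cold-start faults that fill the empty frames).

11

R → fault, frames (R)
J → fault, frames (R J)
D → fault, evict R, frames (J D)
J → hit
U → fault, evict D, frames (J U)
H → fault, evict J, frames (U H)
S → fault, evict H, frames (U S)
R → fault, evict S, frames (U R)
U → hit
S → fault, evict R, frames (U S)
U → hit
J → fault, evict S, frames (U J)
U → hit
R → fault, evict U, frames (J R)
J → hit
R → hit
D → fault, evict R, frames (J D)
J → hit
Page faults: 11.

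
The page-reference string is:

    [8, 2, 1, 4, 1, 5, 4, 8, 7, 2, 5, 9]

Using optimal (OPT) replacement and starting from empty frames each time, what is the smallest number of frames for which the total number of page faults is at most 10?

f=1: 12 faults
f=2: 9 faults
f=3: 8 faults
f=4: 7 faults
f=5: 7 faults
f=6: 7 faults
f=7: 7 faults
Smallest f with faults ≤ 10 is 2.

2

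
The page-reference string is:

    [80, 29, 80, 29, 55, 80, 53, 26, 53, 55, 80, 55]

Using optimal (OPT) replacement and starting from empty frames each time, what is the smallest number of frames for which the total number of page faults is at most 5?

4

f=1: 12 faults
f=2: 7 faults
f=3: 6 faults
f=4: 5 faults
f=5: 5 faults
Smallest f with faults ≤ 5 is 4.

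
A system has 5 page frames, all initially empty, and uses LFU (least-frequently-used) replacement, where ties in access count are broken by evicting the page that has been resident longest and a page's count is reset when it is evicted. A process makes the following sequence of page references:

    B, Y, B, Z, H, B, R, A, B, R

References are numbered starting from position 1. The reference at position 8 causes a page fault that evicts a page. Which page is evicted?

Y

pos 1: B -> fault, frames [B]
pos 2: Y -> fault, frames [B, Y]
pos 3: B -> hit
pos 4: Z -> fault, frames [B, Y, Z]
pos 5: H -> fault, frames [B, Y, Z, H]
pos 6: B -> hit
pos 7: R -> fault, frames [B, Y, Z, H, R]
pos 8: A -> fault, evict Y, frames [B, Z, H, R, A]
At position 8, page Y is evicted.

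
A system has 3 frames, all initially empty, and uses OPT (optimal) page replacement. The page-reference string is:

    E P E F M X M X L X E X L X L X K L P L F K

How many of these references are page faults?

9

E -> miss, frames {E}
P -> miss, frames {E,P}
E -> hit
F -> miss, frames {E,P,F}
M -> miss, evict F, frames {E,P,M}
X -> miss, evict P, frames {E,M,X}
M -> hit
X -> hit
L -> miss, evict M, frames {E,X,L}
X -> hit
E -> hit
X -> hit
L -> hit
X -> hit
L -> hit
X -> hit
K -> miss, evict X, frames {E,L,K}
L -> hit
P -> miss, evict E, frames {L,K,P}
L -> hit
F -> miss, evict P, frames {L,K,F}
K -> hit
Page faults: 9.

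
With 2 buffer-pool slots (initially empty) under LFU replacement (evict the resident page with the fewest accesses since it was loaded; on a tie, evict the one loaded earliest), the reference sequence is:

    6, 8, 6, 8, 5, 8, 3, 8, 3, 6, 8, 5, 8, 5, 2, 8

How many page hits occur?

9

6 -> miss, frames (6)
8 -> miss, frames (6 8)
6 -> hit
8 -> hit
5 -> miss, evict 6, frames (8 5)
8 -> hit
3 -> miss, evict 5, frames (8 3)
8 -> hit
3 -> hit
6 -> miss, evict 3, frames (8 6)
8 -> hit
5 -> miss, evict 6, frames (8 5)
8 -> hit
5 -> hit
2 -> miss, evict 5, frames (8 2)
8 -> hit
Hits: 9.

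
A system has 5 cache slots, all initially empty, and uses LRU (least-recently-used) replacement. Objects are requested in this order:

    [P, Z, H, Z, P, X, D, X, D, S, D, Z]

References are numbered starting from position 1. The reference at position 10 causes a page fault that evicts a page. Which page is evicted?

H

pos 1: P -> miss, frames [P]
pos 2: Z -> miss, frames [P, Z]
pos 3: H -> miss, frames [P, Z, H]
pos 4: Z -> hit
pos 5: P -> hit
pos 6: X -> miss, frames [H, Z, P, X]
pos 7: D -> miss, frames [H, Z, P, X, D]
pos 8: X -> hit
pos 9: D -> hit
pos 10: S -> miss, evict H, frames [Z, P, X, D, S]
At position 10, page H is evicted.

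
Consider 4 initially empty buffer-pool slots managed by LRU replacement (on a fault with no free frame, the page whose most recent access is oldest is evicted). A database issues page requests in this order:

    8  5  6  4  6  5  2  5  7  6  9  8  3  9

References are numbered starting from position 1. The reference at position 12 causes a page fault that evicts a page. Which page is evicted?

5

pos 1: 8 → fault, frames [8]
pos 2: 5 → fault, frames [8, 5]
pos 3: 6 → fault, frames [8, 5, 6]
pos 4: 4 → fault, frames [8, 5, 6, 4]
pos 5: 6 → hit
pos 6: 5 → hit
pos 7: 2 → fault, evict 8, frames [4, 6, 5, 2]
pos 8: 5 → hit
pos 9: 7 → fault, evict 4, frames [6, 2, 5, 7]
pos 10: 6 → hit
pos 11: 9 → fault, evict 2, frames [5, 7, 6, 9]
pos 12: 8 → fault, evict 5, frames [7, 6, 9, 8]
At position 12, page 5 is evicted.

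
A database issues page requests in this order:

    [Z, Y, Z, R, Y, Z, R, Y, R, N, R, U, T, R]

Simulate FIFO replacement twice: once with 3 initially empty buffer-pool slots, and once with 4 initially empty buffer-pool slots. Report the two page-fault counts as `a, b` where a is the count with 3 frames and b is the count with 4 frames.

3 frames: F F . F . . . . . F . F F F → 7 faults.
4 frames: F F . F . . . . . F . F F . → 6 faults.
6 < 7: adding a frame reduced faults, as is typical.

7, 6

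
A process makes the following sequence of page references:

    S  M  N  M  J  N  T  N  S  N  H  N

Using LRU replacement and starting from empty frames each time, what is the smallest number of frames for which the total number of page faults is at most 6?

f=1: 12 faults
f=2: 8 faults
f=3: 7 faults
f=4: 7 faults
f=5: 6 faults
f=6: 6 faults
Smallest f with faults ≤ 6 is 5.

5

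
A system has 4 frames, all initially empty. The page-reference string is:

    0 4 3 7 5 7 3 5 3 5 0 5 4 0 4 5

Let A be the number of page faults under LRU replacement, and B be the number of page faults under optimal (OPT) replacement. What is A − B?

1

Under LRU: F F F F F . . . . . F . F . . . → 7 faults.
Under OPT: F F F F F . . . . . . . F . . . → 6 faults.
A − B = 7 − 6 = 1.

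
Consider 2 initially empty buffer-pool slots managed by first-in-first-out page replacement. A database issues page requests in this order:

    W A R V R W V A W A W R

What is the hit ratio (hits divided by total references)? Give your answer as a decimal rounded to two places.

W -> fault, frames {W}
A -> fault, frames {W,A}
R -> fault, evict W, frames {A,R}
V -> fault, evict A, frames {R,V}
R -> hit
W -> fault, evict R, frames {V,W}
V -> hit
A -> fault, evict V, frames {W,A}
W -> hit
A -> hit
W -> hit
R -> fault, evict W, frames {A,R}
Hits: 5 of 12 references → 5/12 = 0.4167.

0.42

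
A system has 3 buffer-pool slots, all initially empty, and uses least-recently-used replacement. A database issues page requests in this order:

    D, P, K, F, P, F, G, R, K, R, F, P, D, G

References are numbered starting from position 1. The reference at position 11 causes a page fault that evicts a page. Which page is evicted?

pos 1: D -> fault, frames [D]
pos 2: P -> fault, frames [D, P]
pos 3: K -> fault, frames [D, P, K]
pos 4: F -> fault, evict D, frames [P, K, F]
pos 5: P -> hit
pos 6: F -> hit
pos 7: G -> fault, evict K, frames [P, F, G]
pos 8: R -> fault, evict P, frames [F, G, R]
pos 9: K -> fault, evict F, frames [G, R, K]
pos 10: R -> hit
pos 11: F -> fault, evict G, frames [K, R, F]
At position 11, page G is evicted.

G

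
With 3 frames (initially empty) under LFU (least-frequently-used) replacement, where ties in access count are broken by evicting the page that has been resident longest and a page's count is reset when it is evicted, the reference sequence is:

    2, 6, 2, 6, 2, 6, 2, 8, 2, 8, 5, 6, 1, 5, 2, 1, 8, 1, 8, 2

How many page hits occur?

2 -> miss, frames (2)
6 -> miss, frames (2 6)
2 -> hit
6 -> hit
2 -> hit
6 -> hit
2 -> hit
8 -> miss, frames (2 6 8)
2 -> hit
8 -> hit
5 -> miss, evict 8, frames (2 6 5)
6 -> hit
1 -> miss, evict 5, frames (2 6 1)
5 -> miss, evict 1, frames (2 6 5)
2 -> hit
1 -> miss, evict 5, frames (2 6 1)
8 -> miss, evict 1, frames (2 6 8)
1 -> miss, evict 8, frames (2 6 1)
8 -> miss, evict 1, frames (2 6 8)
2 -> hit
Hits: 10.

10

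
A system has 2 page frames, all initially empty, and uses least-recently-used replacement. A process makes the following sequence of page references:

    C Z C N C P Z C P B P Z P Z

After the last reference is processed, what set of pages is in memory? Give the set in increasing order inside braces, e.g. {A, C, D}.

C → fault, frames (C)
Z → fault, frames (C Z)
C → hit
N → fault, evict Z, frames (C N)
C → hit
P → fault, evict N, frames (C P)
Z → fault, evict C, frames (P Z)
C → fault, evict P, frames (Z C)
P → fault, evict Z, frames (C P)
B → fault, evict C, frames (P B)
P → hit
Z → fault, evict B, frames (P Z)
P → hit
Z → hit

{P, Z}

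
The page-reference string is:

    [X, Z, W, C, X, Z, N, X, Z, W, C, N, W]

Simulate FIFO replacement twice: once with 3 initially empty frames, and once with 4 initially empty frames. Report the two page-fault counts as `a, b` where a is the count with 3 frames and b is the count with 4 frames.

3 frames: F F F F F F F . . F F . . → 9 faults.
4 frames: F F F F . . F F F F F F . → 10 faults.
10 > 9: adding a frame increased faults — Belady's anomaly.

9, 10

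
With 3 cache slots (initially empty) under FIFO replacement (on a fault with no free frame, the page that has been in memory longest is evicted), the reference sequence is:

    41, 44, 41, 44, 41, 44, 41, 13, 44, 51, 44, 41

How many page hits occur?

41 → miss, frames (41)
44 → miss, frames (41 44)
41 → hit
44 → hit
41 → hit
44 → hit
41 → hit
13 → miss, frames (41 44 13)
44 → hit
51 → miss, evict 41, frames (44 13 51)
44 → hit
41 → miss, evict 44, frames (13 51 41)
Hits: 7.

7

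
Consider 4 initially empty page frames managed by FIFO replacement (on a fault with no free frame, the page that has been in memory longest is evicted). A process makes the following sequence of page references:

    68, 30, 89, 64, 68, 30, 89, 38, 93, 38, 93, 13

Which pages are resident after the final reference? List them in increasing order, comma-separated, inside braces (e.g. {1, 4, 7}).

{13, 38, 64, 93}

68 -> miss, frames [68]
30 -> miss, frames [68, 30]
89 -> miss, frames [68, 30, 89]
64 -> miss, frames [68, 30, 89, 64]
68 -> hit
30 -> hit
89 -> hit
38 -> miss, evict 68, frames [30, 89, 64, 38]
93 -> miss, evict 30, frames [89, 64, 38, 93]
38 -> hit
93 -> hit
13 -> miss, evict 89, frames [64, 38, 93, 13]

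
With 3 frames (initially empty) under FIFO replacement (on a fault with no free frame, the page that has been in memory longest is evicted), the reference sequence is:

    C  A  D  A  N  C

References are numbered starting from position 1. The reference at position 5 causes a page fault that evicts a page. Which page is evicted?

C

pos 1: C: fault, frames (C)
pos 2: A: fault, frames (C A)
pos 3: D: fault, frames (C A D)
pos 4: A: hit
pos 5: N: fault, evict C, frames (A D N)
At position 5, page C is evicted.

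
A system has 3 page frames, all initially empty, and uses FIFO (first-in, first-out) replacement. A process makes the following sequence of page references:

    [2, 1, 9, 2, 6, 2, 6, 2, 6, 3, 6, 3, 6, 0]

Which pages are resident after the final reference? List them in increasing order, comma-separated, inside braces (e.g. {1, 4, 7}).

{0, 2, 3}

2 -> fault, frames {2}
1 -> fault, frames {2,1}
9 -> fault, frames {2,1,9}
2 -> hit
6 -> fault, evict 2, frames {1,9,6}
2 -> fault, evict 1, frames {9,6,2}
6 -> hit
2 -> hit
6 -> hit
3 -> fault, evict 9, frames {6,2,3}
6 -> hit
3 -> hit
6 -> hit
0 -> fault, evict 6, frames {2,3,0}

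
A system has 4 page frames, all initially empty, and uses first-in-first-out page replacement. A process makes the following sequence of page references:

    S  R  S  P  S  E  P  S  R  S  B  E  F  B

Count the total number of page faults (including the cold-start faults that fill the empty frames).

S -> miss, frames {S}
R -> miss, frames {S,R}
S -> hit
P -> miss, frames {S,R,P}
S -> hit
E -> miss, frames {S,R,P,E}
P -> hit
S -> hit
R -> hit
S -> hit
B -> miss, evict S, frames {R,P,E,B}
E -> hit
F -> miss, evict R, frames {P,E,B,F}
B -> hit
Page faults: 6.

6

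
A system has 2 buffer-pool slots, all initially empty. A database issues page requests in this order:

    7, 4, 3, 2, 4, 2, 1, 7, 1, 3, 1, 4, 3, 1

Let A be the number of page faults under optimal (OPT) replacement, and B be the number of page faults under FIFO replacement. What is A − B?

Under OPT: F F F F . . F F . F . F . F → 9 faults.
Under FIFO: F F F F F . F F . F F F F F → 12 faults.
A − B = 9 − 12 = -3.

-3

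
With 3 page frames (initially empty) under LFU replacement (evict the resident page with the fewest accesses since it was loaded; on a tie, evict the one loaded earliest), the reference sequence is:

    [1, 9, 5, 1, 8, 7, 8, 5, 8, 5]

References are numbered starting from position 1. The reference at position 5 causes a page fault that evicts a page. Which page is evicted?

pos 1: 1: miss, frames (1)
pos 2: 9: miss, frames (1 9)
pos 3: 5: miss, frames (1 9 5)
pos 4: 1: hit
pos 5: 8: miss, evict 9, frames (1 5 8)
At position 5, page 9 is evicted.

9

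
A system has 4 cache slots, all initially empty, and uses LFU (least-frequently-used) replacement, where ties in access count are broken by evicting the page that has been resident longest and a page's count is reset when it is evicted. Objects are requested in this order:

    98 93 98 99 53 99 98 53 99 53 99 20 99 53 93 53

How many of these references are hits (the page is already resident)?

10

98 → miss, frames [98]
93 → miss, frames [98, 93]
98 → hit
99 → miss, frames [98, 93, 99]
53 → miss, frames [98, 93, 99, 53]
99 → hit
98 → hit
53 → hit
99 → hit
53 → hit
99 → hit
20 → miss, evict 93, frames [98, 99, 53, 20]
99 → hit
53 → hit
93 → miss, evict 20, frames [98, 99, 53, 93]
53 → hit
Hits: 10.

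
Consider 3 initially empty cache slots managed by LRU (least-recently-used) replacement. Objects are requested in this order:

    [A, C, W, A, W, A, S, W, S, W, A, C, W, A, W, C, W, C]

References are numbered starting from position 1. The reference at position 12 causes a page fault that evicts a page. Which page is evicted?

pos 1: A -> miss, frames {A}
pos 2: C -> miss, frames {A,C}
pos 3: W -> miss, frames {A,C,W}
pos 4: A -> hit
pos 5: W -> hit
pos 6: A -> hit
pos 7: S -> miss, evict C, frames {W,A,S}
pos 8: W -> hit
pos 9: S -> hit
pos 10: W -> hit
pos 11: A -> hit
pos 12: C -> miss, evict S, frames {W,A,C}
At position 12, page S is evicted.

S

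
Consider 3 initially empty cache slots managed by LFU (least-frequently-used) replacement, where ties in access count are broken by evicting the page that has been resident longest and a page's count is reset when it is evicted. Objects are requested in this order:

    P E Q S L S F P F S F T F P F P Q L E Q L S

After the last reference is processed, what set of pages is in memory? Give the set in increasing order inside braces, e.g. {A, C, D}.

{F, L, S}

P -> miss, frames [P]
E -> miss, frames [P, E]
Q -> miss, frames [P, E, Q]
S -> miss, evict P, frames [E, Q, S]
L -> miss, evict E, frames [Q, S, L]
S -> hit
F -> miss, evict Q, frames [S, L, F]
P -> miss, evict L, frames [S, F, P]
F -> hit
S -> hit
F -> hit
T -> miss, evict P, frames [S, F, T]
F -> hit
P -> miss, evict T, frames [S, F, P]
F -> hit
P -> hit
Q -> miss, evict P, frames [S, F, Q]
L -> miss, evict Q, frames [S, F, L]
E -> miss, evict L, frames [S, F, E]
Q -> miss, evict E, frames [S, F, Q]
L -> miss, evict Q, frames [S, F, L]
S -> hit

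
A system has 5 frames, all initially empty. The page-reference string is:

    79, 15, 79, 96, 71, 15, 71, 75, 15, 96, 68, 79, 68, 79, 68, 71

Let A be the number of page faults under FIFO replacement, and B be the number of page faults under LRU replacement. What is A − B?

Under FIFO: F F . F F . . F . . F F . . . . → 7 faults.
Under LRU: F F . F F . . F . . F F . . . F → 8 faults.
A − B = 7 − 8 = -1.

-1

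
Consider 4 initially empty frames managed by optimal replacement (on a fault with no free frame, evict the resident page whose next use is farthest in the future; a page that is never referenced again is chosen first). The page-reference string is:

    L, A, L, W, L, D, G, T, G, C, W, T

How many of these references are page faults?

L → fault, frames {L}
A → fault, frames {L,A}
L → hit
W → fault, frames {L,A,W}
L → hit
D → fault, frames {L,A,W,D}
G → fault, evict D, frames {L,A,W,G}
T → fault, evict A, frames {L,W,G,T}
G → hit
C → fault, evict G, frames {L,W,T,C}
W → hit
T → hit
Page faults: 7.

7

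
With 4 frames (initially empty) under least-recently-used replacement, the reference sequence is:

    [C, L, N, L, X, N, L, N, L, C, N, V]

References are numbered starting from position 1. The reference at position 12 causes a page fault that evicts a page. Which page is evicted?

pos 1: C → fault, frames (C)
pos 2: L → fault, frames (C L)
pos 3: N → fault, frames (C L N)
pos 4: L → hit
pos 5: X → fault, frames (C N L X)
pos 6: N → hit
pos 7: L → hit
pos 8: N → hit
pos 9: L → hit
pos 10: C → hit
pos 11: N → hit
pos 12: V → fault, evict X, frames (L C N V)
At position 12, page X is evicted.

X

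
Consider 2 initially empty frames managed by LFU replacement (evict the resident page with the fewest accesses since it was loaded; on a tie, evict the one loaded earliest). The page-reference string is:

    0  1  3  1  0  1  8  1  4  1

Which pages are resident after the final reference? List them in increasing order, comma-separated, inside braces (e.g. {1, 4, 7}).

0 → fault, frames (0)
1 → fault, frames (0 1)
3 → fault, evict 0, frames (1 3)
1 → hit
0 → fault, evict 3, frames (1 0)
1 → hit
8 → fault, evict 0, frames (1 8)
1 → hit
4 → fault, evict 8, frames (1 4)
1 → hit

{1, 4}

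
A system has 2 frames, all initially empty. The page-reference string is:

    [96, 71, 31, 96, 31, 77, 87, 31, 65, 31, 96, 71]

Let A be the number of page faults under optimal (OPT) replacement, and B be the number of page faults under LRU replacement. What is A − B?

-2

Under OPT: F F F . . F F . F . F F → 8 faults.
Under LRU: F F F F . F F F F . F F → 10 faults.
A − B = 8 − 10 = -2.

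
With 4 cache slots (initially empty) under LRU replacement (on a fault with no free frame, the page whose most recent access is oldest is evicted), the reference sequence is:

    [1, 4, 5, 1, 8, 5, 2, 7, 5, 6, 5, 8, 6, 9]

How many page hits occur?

5

1 -> miss, frames (1)
4 -> miss, frames (1 4)
5 -> miss, frames (1 4 5)
1 -> hit
8 -> miss, frames (4 5 1 8)
5 -> hit
2 -> miss, evict 4, frames (1 8 5 2)
7 -> miss, evict 1, frames (8 5 2 7)
5 -> hit
6 -> miss, evict 8, frames (2 7 5 6)
5 -> hit
8 -> miss, evict 2, frames (7 6 5 8)
6 -> hit
9 -> miss, evict 7, frames (5 8 6 9)
Hits: 5.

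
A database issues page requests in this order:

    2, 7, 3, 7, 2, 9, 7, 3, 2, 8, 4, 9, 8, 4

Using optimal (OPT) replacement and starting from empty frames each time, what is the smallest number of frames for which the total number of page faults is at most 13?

2

f=1: 14 faults
f=2: 10 faults
f=3: 7 faults
f=4: 6 faults
f=5: 6 faults
f=6: 6 faults
Smallest f with faults ≤ 13 is 2.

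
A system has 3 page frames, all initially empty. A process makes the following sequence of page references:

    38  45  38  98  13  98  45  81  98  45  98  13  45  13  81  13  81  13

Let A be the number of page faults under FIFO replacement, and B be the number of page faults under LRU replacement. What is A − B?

1

Under FIFO: F F . F F . . F . F F F . . F . . . → 9 faults.
Under LRU: F F . F F . F F . . . F . . F . . . → 8 faults.
A − B = 9 − 8 = 1.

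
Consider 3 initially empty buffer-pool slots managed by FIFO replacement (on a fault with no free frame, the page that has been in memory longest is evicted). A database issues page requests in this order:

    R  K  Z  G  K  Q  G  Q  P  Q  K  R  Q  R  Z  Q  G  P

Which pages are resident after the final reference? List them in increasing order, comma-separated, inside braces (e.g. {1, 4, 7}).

R: miss, frames [R]
K: miss, frames [R, K]
Z: miss, frames [R, K, Z]
G: miss, evict R, frames [K, Z, G]
K: hit
Q: miss, evict K, frames [Z, G, Q]
G: hit
Q: hit
P: miss, evict Z, frames [G, Q, P]
Q: hit
K: miss, evict G, frames [Q, P, K]
R: miss, evict Q, frames [P, K, R]
Q: miss, evict P, frames [K, R, Q]
R: hit
Z: miss, evict K, frames [R, Q, Z]
Q: hit
G: miss, evict R, frames [Q, Z, G]
P: miss, evict Q, frames [Z, G, P]

{G, P, Z}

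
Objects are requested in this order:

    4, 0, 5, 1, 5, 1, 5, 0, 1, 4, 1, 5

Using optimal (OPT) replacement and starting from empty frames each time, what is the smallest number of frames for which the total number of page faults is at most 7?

2

f=1: 12 faults
f=2: 7 faults
f=3: 5 faults
f=4: 4 faults
Smallest f with faults ≤ 7 is 2.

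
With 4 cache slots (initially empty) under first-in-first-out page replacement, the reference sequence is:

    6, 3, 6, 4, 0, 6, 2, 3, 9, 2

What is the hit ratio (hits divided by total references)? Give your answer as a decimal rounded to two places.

6: fault, frames (6)
3: fault, frames (6 3)
6: hit
4: fault, frames (6 3 4)
0: fault, frames (6 3 4 0)
6: hit
2: fault, evict 6, frames (3 4 0 2)
3: hit
9: fault, evict 3, frames (4 0 2 9)
2: hit
Hits: 4 of 10 references → 4/10 = 0.4000.

0.40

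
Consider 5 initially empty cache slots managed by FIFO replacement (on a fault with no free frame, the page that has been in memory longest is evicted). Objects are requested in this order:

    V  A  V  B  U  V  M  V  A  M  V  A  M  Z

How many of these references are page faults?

6

V -> miss, frames (V)
A -> miss, frames (V A)
V -> hit
B -> miss, frames (V A B)
U -> miss, frames (V A B U)
V -> hit
M -> miss, frames (V A B U M)
V -> hit
A -> hit
M -> hit
V -> hit
A -> hit
M -> hit
Z -> miss, evict V, frames (A B U M Z)
Page faults: 6.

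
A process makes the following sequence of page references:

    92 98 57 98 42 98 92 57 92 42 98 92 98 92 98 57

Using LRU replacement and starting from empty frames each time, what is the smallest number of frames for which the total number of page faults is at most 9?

f=1: 16 faults
f=2: 10 faults
f=3: 9 faults
f=4: 4 faults
Smallest f with faults ≤ 9 is 3.

3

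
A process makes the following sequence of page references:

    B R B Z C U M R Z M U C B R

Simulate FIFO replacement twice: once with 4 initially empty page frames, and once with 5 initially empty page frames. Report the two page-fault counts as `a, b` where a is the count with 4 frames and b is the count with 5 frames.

10, 8

4 frames: F F . F F F F F F . . F F . → 10 faults.
5 frames: F F . F F F F . . . . . F F → 8 faults.
8 < 10: adding a frame reduced faults, as is typical.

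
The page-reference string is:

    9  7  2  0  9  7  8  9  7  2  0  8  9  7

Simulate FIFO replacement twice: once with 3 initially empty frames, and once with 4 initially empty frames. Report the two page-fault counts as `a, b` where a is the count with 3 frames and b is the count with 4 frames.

3 frames: F F F F F F F . . F F . F F → 11 faults.
4 frames: F F F F . . F F F F F F F F → 12 faults.
12 > 11: adding a frame increased faults — Belady's anomaly.

11, 12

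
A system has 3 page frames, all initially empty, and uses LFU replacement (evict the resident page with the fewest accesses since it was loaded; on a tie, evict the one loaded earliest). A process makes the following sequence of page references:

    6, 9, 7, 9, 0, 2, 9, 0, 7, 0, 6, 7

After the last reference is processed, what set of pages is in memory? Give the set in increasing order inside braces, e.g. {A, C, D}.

{0, 7, 9}

6 -> fault, frames [6]
9 -> fault, frames [6, 9]
7 -> fault, frames [6, 9, 7]
9 -> hit
0 -> fault, evict 6, frames [9, 7, 0]
2 -> fault, evict 7, frames [9, 0, 2]
9 -> hit
0 -> hit
7 -> fault, evict 2, frames [9, 0, 7]
0 -> hit
6 -> fault, evict 7, frames [9, 0, 6]
7 -> fault, evict 6, frames [9, 0, 7]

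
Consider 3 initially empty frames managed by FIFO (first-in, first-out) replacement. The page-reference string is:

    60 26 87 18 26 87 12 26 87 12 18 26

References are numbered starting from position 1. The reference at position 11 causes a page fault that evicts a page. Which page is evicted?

12

pos 1: 60 -> miss, frames [60]
pos 2: 26 -> miss, frames [60, 26]
pos 3: 87 -> miss, frames [60, 26, 87]
pos 4: 18 -> miss, evict 60, frames [26, 87, 18]
pos 5: 26 -> hit
pos 6: 87 -> hit
pos 7: 12 -> miss, evict 26, frames [87, 18, 12]
pos 8: 26 -> miss, evict 87, frames [18, 12, 26]
pos 9: 87 -> miss, evict 18, frames [12, 26, 87]
pos 10: 12 -> hit
pos 11: 18 -> miss, evict 12, frames [26, 87, 18]
At position 11, page 12 is evicted.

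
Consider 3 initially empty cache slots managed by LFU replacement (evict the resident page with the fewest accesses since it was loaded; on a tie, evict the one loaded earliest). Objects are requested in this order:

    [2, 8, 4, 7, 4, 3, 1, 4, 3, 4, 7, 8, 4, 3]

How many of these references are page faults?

8

2: fault, frames [2]
8: fault, frames [2, 8]
4: fault, frames [2, 8, 4]
7: fault, evict 2, frames [8, 4, 7]
4: hit
3: fault, evict 8, frames [4, 7, 3]
1: fault, evict 7, frames [4, 3, 1]
4: hit
3: hit
4: hit
7: fault, evict 1, frames [4, 3, 7]
8: fault, evict 7, frames [4, 3, 8]
4: hit
3: hit
Page faults: 8.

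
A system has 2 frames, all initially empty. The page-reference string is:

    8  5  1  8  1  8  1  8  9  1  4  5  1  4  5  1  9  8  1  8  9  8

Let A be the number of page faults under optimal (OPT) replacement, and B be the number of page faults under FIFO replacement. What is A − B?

Under OPT: F F F . . . . . F . F F . F . F F F . . F . → 11 faults.
Under FIFO: F F F F . . . . F F F F F F F F F F F . F F → 17 faults.
A − B = 11 − 17 = -6.

-6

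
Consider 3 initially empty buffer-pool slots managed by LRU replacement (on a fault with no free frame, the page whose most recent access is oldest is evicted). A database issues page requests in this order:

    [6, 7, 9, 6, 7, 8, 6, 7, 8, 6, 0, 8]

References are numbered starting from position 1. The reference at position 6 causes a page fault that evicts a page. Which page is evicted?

pos 1: 6 -> miss, frames [6]
pos 2: 7 -> miss, frames [6, 7]
pos 3: 9 -> miss, frames [6, 7, 9]
pos 4: 6 -> hit
pos 5: 7 -> hit
pos 6: 8 -> miss, evict 9, frames [6, 7, 8]
At position 6, page 9 is evicted.

9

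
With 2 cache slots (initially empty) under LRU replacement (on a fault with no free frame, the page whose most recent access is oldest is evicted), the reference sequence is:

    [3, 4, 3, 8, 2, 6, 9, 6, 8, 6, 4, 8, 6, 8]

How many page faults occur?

3 -> fault, frames (3)
4 -> fault, frames (3 4)
3 -> hit
8 -> fault, evict 4, frames (3 8)
2 -> fault, evict 3, frames (8 2)
6 -> fault, evict 8, frames (2 6)
9 -> fault, evict 2, frames (6 9)
6 -> hit
8 -> fault, evict 9, frames (6 8)
6 -> hit
4 -> fault, evict 8, frames (6 4)
8 -> fault, evict 6, frames (4 8)
6 -> fault, evict 4, frames (8 6)
8 -> hit
Page faults: 10.

10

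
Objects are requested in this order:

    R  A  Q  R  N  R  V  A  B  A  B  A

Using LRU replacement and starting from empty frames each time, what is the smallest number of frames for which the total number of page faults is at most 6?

5

f=1: 12 faults
f=2: 8 faults
f=3: 7 faults
f=4: 7 faults
f=5: 6 faults
f=6: 6 faults
Smallest f with faults ≤ 6 is 5.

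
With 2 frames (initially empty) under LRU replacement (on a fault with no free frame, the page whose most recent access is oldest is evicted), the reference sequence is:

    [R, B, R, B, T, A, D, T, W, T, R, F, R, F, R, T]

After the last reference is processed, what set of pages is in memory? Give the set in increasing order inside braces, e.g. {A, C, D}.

{R, T}

R → fault, frames (R)
B → fault, frames (R B)
R → hit
B → hit
T → fault, evict R, frames (B T)
A → fault, evict B, frames (T A)
D → fault, evict T, frames (A D)
T → fault, evict A, frames (D T)
W → fault, evict D, frames (T W)
T → hit
R → fault, evict W, frames (T R)
F → fault, evict T, frames (R F)
R → hit
F → hit
R → hit
T → fault, evict F, frames (R T)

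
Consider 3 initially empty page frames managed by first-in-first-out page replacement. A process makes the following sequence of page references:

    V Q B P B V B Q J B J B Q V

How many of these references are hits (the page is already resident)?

5

V → fault, frames (V)
Q → fault, frames (V Q)
B → fault, frames (V Q B)
P → fault, evict V, frames (Q B P)
B → hit
V → fault, evict Q, frames (B P V)
B → hit
Q → fault, evict B, frames (P V Q)
J → fault, evict P, frames (V Q J)
B → fault, evict V, frames (Q J B)
J → hit
B → hit
Q → hit
V → fault, evict Q, frames (J B V)
Hits: 5.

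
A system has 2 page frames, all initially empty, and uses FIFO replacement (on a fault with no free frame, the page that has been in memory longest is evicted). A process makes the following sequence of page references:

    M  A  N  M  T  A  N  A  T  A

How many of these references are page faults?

9

M -> fault, frames (M)
A -> fault, frames (M A)
N -> fault, evict M, frames (A N)
M -> fault, evict A, frames (N M)
T -> fault, evict N, frames (M T)
A -> fault, evict M, frames (T A)
N -> fault, evict T, frames (A N)
A -> hit
T -> fault, evict A, frames (N T)
A -> fault, evict N, frames (T A)
Page faults: 9.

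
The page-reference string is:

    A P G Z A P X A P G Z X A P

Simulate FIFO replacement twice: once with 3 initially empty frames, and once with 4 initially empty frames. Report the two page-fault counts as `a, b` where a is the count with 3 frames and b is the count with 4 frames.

11, 12

3 frames: F F F F F F F . . F F . F F → 11 faults.
4 frames: F F F F . . F F F F F F F F → 12 faults.
12 > 11: adding a frame increased faults — Belady's anomaly.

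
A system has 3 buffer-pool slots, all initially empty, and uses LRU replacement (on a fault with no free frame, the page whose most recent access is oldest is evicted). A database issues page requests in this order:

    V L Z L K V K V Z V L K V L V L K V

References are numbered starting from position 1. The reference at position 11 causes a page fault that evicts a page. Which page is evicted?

pos 1: V: miss, frames {V}
pos 2: L: miss, frames {V,L}
pos 3: Z: miss, frames {V,L,Z}
pos 4: L: hit
pos 5: K: miss, evict V, frames {Z,L,K}
pos 6: V: miss, evict Z, frames {L,K,V}
pos 7: K: hit
pos 8: V: hit
pos 9: Z: miss, evict L, frames {K,V,Z}
pos 10: V: hit
pos 11: L: miss, evict K, frames {Z,V,L}
At position 11, page K is evicted.

K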